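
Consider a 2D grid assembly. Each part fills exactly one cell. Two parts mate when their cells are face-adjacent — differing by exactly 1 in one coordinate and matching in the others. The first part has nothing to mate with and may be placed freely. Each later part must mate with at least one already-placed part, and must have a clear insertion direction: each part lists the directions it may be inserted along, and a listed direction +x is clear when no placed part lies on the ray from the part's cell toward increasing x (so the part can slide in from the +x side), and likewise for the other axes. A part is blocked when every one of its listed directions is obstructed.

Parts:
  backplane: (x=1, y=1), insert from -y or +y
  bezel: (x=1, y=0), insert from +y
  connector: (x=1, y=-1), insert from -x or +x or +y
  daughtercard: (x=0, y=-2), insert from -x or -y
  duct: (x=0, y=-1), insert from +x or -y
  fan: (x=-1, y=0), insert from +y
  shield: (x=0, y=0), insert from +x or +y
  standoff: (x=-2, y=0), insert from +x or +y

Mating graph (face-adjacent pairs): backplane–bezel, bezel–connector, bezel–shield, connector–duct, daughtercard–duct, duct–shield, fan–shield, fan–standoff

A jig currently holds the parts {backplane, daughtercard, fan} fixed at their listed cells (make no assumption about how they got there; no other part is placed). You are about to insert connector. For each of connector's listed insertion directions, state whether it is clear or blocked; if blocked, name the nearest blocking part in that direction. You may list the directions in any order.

-x: ray from connector(1, -1) has no placed part ⇒ clear
+x: ray from connector(1, -1) has no placed part ⇒ clear
+y: nearest on ray is backplane@(1, 1) ⇒ blocked

+x: clear; +y: blocked by backplane; -x: clear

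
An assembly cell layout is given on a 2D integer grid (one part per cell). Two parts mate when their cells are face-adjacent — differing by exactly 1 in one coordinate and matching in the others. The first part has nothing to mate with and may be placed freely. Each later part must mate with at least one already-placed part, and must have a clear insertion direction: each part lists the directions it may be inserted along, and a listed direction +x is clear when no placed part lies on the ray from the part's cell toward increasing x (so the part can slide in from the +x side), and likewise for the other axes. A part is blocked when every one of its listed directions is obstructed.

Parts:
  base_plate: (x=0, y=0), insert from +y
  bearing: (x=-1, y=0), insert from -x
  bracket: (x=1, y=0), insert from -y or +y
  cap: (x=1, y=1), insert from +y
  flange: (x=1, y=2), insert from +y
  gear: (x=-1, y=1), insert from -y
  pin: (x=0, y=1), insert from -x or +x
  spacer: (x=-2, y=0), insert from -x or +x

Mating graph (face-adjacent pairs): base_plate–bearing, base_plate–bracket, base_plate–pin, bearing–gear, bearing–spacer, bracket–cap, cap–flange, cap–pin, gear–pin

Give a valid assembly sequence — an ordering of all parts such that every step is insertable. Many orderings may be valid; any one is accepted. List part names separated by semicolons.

1. gear@(-1, 1) [-y clear] — {gear}
2. bearing@(-1, 0) [-x clear] — {bearing, gear}
3. base_plate@(0, 0) [+y clear] — {base_plate, bearing, gear}
4. pin@(0, 1) [+x clear] — {base_plate, bearing, gear, pin}
5. cap@(1, 1) [+y clear] — {base_plate, bearing, cap, gear, pin}
6. flange@(1, 2) [+y clear] — {base_plate, bearing, cap, flange, gear, pin}
7. bracket@(1, 0) [-y clear] — {base_plate, bearing, bracket, cap, flange, gear, pin}
8. spacer@(-2, 0) [-x clear] — {base_plate, bearing, bracket, cap, flange, gear, pin, spacer}

gear; bearing; base_plate; pin; cap; flange; bracket; spacer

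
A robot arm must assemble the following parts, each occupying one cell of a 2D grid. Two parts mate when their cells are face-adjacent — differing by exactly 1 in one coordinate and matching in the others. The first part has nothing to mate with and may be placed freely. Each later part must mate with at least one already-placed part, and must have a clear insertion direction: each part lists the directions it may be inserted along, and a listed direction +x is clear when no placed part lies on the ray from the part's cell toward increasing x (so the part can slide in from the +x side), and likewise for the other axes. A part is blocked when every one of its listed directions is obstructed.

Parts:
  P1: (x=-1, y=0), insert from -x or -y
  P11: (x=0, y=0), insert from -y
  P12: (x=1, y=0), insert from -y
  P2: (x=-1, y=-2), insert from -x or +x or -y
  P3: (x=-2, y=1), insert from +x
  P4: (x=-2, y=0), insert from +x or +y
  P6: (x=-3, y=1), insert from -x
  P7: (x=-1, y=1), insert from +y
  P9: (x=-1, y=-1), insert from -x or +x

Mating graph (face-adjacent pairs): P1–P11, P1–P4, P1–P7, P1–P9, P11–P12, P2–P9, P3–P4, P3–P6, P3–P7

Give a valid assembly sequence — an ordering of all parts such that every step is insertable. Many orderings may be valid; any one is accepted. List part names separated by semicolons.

P2; P9; P1; P11; P12; P4; P3; P7; P6

1. P2@(-1, -2) [-x clear] — {P2}
2. P9@(-1, -1) [-x clear] — {P2, P9}
3. P1@(-1, 0) [-x clear] — {P1, P2, P9}
4. P11@(0, 0) [-y clear] — {P1, P11, P2, P9}
5. P12@(1, 0) [-y clear] — {P1, P11, P12, P2, P9}
6. P4@(-2, 0) [+y clear] — {P1, P11, P12, P2, P4, P9}
7. P3@(-2, 1) [+x clear] — {P1, P11, P12, P2, P3, P4, P9}
8. P7@(-1, 1) [+y clear] — {P1, P11, P12, P2, P3, P4, P7, P9}
9. P6@(-3, 1) [-x clear] — {P1, P11, P12, P2, P3, P4, P6, P7, P9}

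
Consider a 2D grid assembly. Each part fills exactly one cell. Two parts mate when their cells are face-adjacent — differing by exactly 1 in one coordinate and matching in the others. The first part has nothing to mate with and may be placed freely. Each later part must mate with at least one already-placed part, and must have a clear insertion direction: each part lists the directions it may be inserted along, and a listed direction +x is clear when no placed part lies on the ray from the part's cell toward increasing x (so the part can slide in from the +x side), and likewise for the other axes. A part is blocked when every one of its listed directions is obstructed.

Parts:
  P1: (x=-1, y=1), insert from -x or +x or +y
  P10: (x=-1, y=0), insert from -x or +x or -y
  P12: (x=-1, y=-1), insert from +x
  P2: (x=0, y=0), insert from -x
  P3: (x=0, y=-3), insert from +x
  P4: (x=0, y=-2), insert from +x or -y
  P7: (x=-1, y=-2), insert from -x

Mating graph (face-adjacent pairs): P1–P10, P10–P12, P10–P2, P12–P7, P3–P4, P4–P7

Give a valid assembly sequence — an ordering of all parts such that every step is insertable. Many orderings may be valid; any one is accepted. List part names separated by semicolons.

P2; P10; P1; P12; P7; P4; P3

1. P2@(0, 0) [-x clear] — {P2}
2. P10@(-1, 0) [-x clear] — {P10, P2}
3. P1@(-1, 1) [-x clear] — {P1, P10, P2}
4. P12@(-1, -1) [+x clear] — {P1, P10, P12, P2}
5. P7@(-1, -2) [-x clear] — {P1, P10, P12, P2, P7}
6. P4@(0, -2) [+x clear] — {P1, P10, P12, P2, P4, P7}
7. P3@(0, -3) [+x clear] — {P1, P10, P12, P2, P3, P4, P7}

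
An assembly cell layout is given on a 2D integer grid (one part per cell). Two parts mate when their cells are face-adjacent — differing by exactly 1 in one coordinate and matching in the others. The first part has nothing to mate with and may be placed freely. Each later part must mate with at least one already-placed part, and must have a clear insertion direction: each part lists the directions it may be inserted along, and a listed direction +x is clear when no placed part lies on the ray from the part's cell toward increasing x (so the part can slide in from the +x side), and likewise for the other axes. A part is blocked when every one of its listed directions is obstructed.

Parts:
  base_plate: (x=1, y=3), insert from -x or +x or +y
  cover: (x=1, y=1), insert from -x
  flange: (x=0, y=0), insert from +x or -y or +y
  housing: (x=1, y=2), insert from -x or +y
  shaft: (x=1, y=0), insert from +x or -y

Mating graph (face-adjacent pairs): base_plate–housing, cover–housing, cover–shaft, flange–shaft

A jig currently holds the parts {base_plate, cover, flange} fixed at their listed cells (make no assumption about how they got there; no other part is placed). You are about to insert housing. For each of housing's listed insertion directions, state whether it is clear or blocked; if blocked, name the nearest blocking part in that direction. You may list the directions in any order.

+y: blocked by base_plate; -x: clear

-x: ray from housing(1, 2) has no placed part ⇒ clear
+y: nearest on ray is base_plate@(1, 3) ⇒ blocked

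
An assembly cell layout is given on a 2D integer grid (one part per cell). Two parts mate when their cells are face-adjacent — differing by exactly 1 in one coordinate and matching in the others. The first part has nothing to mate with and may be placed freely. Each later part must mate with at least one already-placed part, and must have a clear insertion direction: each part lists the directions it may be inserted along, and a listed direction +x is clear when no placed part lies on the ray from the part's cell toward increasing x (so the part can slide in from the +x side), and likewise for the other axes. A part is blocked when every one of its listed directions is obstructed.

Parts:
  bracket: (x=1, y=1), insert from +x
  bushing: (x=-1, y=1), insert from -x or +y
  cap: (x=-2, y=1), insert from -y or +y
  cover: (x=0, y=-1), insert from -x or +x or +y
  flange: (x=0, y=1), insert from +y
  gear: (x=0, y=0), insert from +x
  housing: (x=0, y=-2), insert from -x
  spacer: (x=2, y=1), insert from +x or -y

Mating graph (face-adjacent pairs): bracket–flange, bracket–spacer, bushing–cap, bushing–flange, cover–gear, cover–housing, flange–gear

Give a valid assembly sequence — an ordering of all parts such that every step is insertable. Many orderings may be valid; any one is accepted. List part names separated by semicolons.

1. housing@(0, -2) [-x clear] — {housing}
2. cover@(0, -1) [-x clear] — {cover, housing}
3. gear@(0, 0) [+x clear] — {cover, gear, housing}
4. flange@(0, 1) [+y clear] — {cover, flange, gear, housing}
5. bushing@(-1, 1) [-x clear] — {bushing, cover, flange, gear, housing}
6. cap@(-2, 1) [-y clear] — {bushing, cap, cover, flange, gear, housing}
7. bracket@(1, 1) [+x clear] — {bracket, bushing, cap, cover, flange, gear, housing}
8. spacer@(2, 1) [+x clear] — {bracket, bushing, cap, cover, flange, gear, housing, spacer}

housing; cover; gear; flange; bushing; cap; bracket; spacer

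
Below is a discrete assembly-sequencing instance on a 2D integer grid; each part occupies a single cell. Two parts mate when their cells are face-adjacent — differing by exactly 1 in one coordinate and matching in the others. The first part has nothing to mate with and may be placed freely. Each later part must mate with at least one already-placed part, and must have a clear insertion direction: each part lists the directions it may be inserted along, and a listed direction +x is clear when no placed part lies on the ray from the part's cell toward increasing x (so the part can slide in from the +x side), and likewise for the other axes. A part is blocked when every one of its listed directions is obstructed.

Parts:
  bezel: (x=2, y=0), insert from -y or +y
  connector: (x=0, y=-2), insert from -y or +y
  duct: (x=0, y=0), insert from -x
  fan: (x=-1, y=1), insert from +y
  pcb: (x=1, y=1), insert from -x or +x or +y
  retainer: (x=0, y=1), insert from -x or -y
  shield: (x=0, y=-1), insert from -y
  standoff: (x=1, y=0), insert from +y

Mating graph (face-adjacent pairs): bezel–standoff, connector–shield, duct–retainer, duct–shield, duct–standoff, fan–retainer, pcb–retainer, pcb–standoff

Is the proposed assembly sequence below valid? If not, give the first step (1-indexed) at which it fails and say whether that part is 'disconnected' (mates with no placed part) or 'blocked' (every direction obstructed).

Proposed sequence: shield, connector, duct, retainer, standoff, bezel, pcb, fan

1. shield@(0, -1) [-y clear] — {shield}
2. connector@(0, -2) [-y clear] — {connector, shield}
3. duct@(0, 0) [-x clear] — {connector, duct, shield}
4. retainer@(0, 1) [-x clear] — {connector, duct, retainer, shield}
5. standoff@(1, 0) [+y clear] — {connector, duct, retainer, shield, standoff}
6. bezel@(2, 0) [-y clear] — {bezel, connector, duct, retainer, shield, standoff}
7. pcb@(1, 1) [+x clear] — {bezel, connector, duct, pcb, retainer, shield, standoff}
8. fan@(-1, 1) [+y clear] — {bezel, connector, duct, fan, pcb, retainer, shield, standoff}

Valid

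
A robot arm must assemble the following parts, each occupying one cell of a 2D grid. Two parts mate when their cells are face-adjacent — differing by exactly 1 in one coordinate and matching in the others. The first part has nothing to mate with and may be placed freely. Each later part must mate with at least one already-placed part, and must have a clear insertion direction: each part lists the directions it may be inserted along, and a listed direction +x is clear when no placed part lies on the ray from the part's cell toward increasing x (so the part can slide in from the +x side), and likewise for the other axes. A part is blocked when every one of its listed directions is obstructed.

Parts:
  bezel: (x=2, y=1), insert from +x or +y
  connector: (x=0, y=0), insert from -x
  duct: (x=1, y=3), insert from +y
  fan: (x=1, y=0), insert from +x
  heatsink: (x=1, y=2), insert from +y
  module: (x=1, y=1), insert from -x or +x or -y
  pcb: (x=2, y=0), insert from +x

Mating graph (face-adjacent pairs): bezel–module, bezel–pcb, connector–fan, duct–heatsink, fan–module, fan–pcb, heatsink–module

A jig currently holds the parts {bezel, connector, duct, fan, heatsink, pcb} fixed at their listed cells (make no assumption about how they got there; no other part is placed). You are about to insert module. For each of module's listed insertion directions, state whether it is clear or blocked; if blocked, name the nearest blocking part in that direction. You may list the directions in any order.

-x: ray from module(1, 1) has no placed part ⇒ clear
+x: nearest on ray is bezel@(2, 1) ⇒ blocked
-y: nearest on ray is fan@(1, 0) ⇒ blocked

+x: blocked by bezel; -x: clear; -y: blocked by fan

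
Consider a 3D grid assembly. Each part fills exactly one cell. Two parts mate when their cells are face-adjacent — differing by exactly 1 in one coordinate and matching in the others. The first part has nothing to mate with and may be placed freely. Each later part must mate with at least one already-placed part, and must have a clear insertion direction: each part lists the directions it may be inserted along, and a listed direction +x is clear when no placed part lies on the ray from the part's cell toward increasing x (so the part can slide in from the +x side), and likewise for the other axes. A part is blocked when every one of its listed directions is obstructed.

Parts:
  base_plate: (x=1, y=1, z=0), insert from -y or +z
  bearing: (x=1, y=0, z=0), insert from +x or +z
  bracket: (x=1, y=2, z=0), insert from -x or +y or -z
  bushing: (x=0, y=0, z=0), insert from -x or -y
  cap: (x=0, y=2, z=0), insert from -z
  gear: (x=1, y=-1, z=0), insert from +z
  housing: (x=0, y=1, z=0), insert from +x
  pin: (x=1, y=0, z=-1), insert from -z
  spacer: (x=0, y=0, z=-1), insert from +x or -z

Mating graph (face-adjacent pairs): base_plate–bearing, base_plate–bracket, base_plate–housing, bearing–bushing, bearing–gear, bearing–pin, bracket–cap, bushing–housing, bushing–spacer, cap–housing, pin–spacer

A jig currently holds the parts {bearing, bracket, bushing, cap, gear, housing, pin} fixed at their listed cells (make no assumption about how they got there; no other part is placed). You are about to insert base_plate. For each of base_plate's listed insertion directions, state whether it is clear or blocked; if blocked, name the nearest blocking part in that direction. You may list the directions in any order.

+z: clear; -y: blocked by bearing

-y: nearest on ray is bearing@(1, 0, 0) ⇒ blocked
+z: ray from base_plate(1, 1, 0) has no placed part ⇒ clear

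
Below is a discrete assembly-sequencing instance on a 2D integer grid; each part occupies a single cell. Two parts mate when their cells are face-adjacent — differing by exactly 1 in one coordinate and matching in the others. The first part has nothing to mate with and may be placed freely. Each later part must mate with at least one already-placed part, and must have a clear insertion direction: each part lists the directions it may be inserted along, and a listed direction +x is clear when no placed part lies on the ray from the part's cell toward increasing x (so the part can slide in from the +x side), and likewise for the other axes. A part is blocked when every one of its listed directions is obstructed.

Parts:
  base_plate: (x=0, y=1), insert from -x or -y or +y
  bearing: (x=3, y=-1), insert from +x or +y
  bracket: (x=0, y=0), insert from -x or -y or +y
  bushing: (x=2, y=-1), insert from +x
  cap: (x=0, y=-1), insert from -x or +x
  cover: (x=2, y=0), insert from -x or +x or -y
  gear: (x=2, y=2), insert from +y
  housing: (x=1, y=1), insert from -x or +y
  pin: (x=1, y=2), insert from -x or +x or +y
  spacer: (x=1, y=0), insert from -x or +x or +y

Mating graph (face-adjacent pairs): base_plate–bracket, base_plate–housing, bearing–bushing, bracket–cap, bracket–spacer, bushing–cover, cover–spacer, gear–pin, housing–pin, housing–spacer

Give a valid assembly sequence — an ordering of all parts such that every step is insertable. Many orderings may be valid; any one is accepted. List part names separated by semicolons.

cap; bracket; spacer; cover; bushing; bearing; housing; pin; base_plate; gear

1. cap@(0, -1) [-x clear] — {cap}
2. bracket@(0, 0) [-x clear] — {bracket, cap}
3. spacer@(1, 0) [+x clear] — {bracket, cap, spacer}
4. cover@(2, 0) [+x clear] — {bracket, cap, cover, spacer}
5. bushing@(2, -1) [+x clear] — {bracket, bushing, cap, cover, spacer}
6. bearing@(3, -1) [+x clear] — {bearing, bracket, bushing, cap, cover, spacer}
7. housing@(1, 1) [-x clear] — {bearing, bracket, bushing, cap, cover, housing, spacer}
8. pin@(1, 2) [-x clear] — {bearing, bracket, bushing, cap, cover, housing, pin, spacer}
9. base_plate@(0, 1) [-x clear] — {base_plate, bearing, bracket, bushing, cap, cover, housing, pin, spacer}
10. gear@(2, 2) [+y clear] — {base_plate, bearing, bracket, bushing, cap, cover, gear, housing, pin, spacer}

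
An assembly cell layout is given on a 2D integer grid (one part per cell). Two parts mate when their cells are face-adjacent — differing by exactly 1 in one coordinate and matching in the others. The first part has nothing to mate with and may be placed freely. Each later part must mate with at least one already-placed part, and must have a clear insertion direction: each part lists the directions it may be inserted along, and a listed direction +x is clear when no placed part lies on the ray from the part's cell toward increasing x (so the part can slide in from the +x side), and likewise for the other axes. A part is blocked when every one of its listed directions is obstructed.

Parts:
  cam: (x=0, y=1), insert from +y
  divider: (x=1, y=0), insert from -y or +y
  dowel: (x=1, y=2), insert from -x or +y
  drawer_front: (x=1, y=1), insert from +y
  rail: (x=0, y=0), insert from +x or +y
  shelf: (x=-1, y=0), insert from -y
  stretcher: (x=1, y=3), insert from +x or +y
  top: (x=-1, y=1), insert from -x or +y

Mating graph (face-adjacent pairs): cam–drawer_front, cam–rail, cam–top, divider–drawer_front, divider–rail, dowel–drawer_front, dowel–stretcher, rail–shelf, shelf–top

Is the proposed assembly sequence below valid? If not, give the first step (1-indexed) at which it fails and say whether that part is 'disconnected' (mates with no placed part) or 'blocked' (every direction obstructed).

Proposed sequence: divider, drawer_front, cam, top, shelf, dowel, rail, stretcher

Invalid at step 7 (blocked)

1. divider@(1, 0) [-y clear] — {divider}
2. drawer_front@(1, 1) [+y clear] — {divider, drawer_front}
3. cam@(0, 1) [+y clear] — {cam, divider, drawer_front}
4. top@(-1, 1) [-x clear] — {cam, divider, drawer_front, top}
5. shelf@(-1, 0) [-y clear] — {cam, divider, drawer_front, shelf, top}
6. dowel@(1, 2) [-x clear] — {cam, divider, dowel, drawer_front, shelf, top}
7. rail@(0, 0) — +x/+y all obstructed ⇒ blocked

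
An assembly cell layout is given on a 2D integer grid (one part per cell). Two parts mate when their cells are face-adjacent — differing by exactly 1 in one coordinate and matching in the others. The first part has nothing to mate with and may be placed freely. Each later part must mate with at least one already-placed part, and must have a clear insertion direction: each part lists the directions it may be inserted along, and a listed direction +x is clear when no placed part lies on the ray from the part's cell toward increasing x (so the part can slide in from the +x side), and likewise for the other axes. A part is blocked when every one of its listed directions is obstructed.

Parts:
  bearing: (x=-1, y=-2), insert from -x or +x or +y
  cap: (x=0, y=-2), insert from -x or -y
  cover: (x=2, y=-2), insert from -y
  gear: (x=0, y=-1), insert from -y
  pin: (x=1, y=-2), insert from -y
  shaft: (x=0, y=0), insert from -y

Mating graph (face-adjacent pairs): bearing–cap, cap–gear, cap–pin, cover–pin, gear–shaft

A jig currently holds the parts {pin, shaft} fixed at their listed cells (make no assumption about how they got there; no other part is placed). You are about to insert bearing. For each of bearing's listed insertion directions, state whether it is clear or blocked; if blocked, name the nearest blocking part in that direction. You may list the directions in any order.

-x: ray from bearing(-1, -2) has no placed part ⇒ clear
+x: nearest on ray is pin@(1, -2) ⇒ blocked
+y: ray from bearing(-1, -2) has no placed part ⇒ clear

+x: blocked by pin; +y: clear; -x: clear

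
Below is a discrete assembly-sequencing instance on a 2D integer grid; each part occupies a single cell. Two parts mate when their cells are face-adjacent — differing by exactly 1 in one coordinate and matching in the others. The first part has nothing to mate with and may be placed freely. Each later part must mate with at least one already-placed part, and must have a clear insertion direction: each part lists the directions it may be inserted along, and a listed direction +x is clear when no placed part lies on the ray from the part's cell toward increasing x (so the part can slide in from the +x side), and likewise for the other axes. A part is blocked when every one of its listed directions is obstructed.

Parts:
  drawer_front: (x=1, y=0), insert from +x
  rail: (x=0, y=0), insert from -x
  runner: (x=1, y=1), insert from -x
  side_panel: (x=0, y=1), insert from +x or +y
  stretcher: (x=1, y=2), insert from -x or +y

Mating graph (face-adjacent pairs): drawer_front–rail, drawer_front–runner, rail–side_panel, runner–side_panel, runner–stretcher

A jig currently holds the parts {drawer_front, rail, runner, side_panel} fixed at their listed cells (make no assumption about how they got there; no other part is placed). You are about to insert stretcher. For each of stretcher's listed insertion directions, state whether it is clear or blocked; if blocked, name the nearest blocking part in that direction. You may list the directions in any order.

-x: ray from stretcher(1, 2) has no placed part ⇒ clear
+y: ray from stretcher(1, 2) has no placed part ⇒ clear

+y: clear; -x: clear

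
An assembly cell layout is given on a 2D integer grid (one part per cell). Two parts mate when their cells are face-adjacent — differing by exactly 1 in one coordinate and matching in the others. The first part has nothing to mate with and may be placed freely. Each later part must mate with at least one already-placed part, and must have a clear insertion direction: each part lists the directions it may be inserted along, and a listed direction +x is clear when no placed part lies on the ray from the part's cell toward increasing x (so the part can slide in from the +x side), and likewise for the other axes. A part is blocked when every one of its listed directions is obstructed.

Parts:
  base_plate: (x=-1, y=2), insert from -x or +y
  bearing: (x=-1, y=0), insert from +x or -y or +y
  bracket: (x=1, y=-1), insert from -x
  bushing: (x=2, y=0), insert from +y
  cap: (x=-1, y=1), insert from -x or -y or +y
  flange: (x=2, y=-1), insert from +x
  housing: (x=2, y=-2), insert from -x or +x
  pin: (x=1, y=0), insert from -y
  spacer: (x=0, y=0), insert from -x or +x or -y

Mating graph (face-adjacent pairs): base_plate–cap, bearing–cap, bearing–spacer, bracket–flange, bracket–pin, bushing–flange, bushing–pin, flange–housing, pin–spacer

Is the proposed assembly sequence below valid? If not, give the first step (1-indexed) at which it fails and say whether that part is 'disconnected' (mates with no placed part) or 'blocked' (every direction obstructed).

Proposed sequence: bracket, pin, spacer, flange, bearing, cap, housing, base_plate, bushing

Invalid at step 2 (blocked)

1. bracket@(1, -1) [-x clear] — {bracket}
2. pin@(1, 0) — -y all obstructed ⇒ blocked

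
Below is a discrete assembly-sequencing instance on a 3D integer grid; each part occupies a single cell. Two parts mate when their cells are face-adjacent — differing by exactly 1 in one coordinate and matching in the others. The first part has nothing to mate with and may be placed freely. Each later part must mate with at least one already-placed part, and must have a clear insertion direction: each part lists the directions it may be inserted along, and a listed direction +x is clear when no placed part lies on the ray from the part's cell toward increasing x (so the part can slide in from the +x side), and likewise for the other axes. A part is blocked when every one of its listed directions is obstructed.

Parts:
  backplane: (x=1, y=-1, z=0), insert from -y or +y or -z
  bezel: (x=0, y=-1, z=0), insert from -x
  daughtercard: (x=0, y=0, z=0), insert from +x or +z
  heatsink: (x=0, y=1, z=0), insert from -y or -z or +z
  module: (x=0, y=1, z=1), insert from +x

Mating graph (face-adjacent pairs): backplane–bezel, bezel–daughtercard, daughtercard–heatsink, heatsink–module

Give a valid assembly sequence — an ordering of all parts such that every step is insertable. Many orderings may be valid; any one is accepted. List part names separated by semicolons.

1. daughtercard@(0, 0, 0) [+x clear] — {daughtercard}
2. heatsink@(0, 1, 0) [-z clear] — {daughtercard, heatsink}
3. module@(0, 1, 1) [+x clear] — {daughtercard, heatsink, module}
4. bezel@(0, -1, 0) [-x clear] — {bezel, daughtercard, heatsink, module}
5. backplane@(1, -1, 0) [-y clear] — {backplane, bezel, daughtercard, heatsink, module}

daughtercard; heatsink; module; bezel; backplane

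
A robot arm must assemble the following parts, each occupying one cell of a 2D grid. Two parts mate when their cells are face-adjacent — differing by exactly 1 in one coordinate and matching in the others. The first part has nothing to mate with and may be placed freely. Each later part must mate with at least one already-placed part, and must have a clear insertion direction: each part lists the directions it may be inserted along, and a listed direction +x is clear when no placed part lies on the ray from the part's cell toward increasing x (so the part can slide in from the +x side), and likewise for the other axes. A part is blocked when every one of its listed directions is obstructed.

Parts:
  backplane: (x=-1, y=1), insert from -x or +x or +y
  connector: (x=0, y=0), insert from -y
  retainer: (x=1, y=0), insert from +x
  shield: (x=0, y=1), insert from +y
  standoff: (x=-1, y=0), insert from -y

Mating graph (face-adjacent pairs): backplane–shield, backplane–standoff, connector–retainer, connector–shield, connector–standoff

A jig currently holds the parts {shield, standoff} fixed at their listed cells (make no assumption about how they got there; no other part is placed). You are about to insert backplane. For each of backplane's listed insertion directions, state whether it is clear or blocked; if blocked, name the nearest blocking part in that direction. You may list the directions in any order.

-x: ray from backplane(-1, 1) has no placed part ⇒ clear
+x: nearest on ray is shield@(0, 1) ⇒ blocked
+y: ray from backplane(-1, 1) has no placed part ⇒ clear

+x: blocked by shield; +y: clear; -x: clear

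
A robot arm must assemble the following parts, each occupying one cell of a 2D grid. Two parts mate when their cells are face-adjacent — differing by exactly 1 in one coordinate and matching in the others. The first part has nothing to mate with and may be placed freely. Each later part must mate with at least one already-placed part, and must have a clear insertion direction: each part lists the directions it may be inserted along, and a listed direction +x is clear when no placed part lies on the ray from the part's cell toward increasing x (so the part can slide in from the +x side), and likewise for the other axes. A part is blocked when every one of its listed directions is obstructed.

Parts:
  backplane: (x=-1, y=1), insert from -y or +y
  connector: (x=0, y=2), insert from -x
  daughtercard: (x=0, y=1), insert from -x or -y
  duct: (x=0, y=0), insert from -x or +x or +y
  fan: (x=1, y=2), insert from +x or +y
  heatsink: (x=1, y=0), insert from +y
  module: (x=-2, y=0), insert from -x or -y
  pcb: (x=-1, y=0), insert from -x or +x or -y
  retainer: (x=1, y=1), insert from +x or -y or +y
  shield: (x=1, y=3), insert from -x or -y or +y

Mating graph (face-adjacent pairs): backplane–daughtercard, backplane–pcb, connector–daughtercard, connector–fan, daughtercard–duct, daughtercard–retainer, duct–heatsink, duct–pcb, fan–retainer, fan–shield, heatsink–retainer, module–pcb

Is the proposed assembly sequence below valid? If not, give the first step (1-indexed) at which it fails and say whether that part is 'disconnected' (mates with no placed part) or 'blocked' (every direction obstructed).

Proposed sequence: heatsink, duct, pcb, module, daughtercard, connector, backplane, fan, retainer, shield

1. heatsink@(1, 0) [+y clear] — {heatsink}
2. duct@(0, 0) [-x clear] — {duct, heatsink}
3. pcb@(-1, 0) [-x clear] — {duct, heatsink, pcb}
4. module@(-2, 0) [-x clear] — {duct, heatsink, module, pcb}
5. daughtercard@(0, 1) [-x clear] — {daughtercard, duct, heatsink, module, pcb}
6. connector@(0, 2) [-x clear] — {connector, daughtercard, duct, heatsink, module, pcb}
7. backplane@(-1, 1) [+y clear] — {backplane, connector, daughtercard, duct, heatsink, module, pcb}
8. fan@(1, 2) [+x clear] — {backplane, connector, daughtercard, duct, fan, heatsink, module, pcb}
9. retainer@(1, 1) [+x clear] — {backplane, connector, daughtercard, duct, fan, heatsink, module, pcb, retainer}
10. shield@(1, 3) [-x clear] — {backplane, connector, daughtercard, duct, fan, heatsink, module, pcb, retainer, shield}

Valid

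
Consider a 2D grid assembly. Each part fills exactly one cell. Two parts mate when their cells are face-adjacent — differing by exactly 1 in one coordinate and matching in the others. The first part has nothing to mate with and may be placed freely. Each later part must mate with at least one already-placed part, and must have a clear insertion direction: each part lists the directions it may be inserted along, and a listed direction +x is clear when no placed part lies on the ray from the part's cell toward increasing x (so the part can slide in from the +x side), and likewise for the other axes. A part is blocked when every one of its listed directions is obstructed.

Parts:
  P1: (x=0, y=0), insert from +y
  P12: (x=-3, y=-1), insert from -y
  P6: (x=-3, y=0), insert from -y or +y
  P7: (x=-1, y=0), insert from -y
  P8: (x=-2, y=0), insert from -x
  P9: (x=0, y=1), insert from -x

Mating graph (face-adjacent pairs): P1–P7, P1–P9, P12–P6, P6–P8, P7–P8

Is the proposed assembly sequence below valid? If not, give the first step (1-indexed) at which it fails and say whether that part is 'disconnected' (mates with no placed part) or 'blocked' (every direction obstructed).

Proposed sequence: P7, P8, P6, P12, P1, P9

1. P7@(-1, 0) [-y clear] — {P7}
2. P8@(-2, 0) [-x clear] — {P7, P8}
3. P6@(-3, 0) [-y clear] — {P6, P7, P8}
4. P12@(-3, -1) [-y clear] — {P12, P6, P7, P8}
5. P1@(0, 0) [+y clear] — {P1, P12, P6, P7, P8}
6. P9@(0, 1) [-x clear] — {P1, P12, P6, P7, P8, P9}

Valid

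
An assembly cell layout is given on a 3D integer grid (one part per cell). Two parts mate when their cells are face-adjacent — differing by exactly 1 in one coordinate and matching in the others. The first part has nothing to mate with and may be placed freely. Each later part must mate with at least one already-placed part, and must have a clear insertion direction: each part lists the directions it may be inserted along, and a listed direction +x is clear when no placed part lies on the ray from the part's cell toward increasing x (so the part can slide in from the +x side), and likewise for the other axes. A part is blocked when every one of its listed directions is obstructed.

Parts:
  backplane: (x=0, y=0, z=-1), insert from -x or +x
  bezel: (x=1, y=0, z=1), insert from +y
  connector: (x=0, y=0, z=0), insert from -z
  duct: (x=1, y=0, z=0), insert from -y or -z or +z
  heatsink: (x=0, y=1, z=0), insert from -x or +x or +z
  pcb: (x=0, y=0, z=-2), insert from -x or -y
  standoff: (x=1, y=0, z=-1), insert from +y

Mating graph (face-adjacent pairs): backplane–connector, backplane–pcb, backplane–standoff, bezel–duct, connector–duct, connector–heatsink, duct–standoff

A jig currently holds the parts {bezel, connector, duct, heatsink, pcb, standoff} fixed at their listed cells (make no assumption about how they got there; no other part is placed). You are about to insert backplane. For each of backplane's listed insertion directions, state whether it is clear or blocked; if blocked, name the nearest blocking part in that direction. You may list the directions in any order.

+x: blocked by standoff; -x: clear

-x: ray from backplane(0, 0, -1) has no placed part ⇒ clear
+x: nearest on ray is standoff@(1, 0, -1) ⇒ blocked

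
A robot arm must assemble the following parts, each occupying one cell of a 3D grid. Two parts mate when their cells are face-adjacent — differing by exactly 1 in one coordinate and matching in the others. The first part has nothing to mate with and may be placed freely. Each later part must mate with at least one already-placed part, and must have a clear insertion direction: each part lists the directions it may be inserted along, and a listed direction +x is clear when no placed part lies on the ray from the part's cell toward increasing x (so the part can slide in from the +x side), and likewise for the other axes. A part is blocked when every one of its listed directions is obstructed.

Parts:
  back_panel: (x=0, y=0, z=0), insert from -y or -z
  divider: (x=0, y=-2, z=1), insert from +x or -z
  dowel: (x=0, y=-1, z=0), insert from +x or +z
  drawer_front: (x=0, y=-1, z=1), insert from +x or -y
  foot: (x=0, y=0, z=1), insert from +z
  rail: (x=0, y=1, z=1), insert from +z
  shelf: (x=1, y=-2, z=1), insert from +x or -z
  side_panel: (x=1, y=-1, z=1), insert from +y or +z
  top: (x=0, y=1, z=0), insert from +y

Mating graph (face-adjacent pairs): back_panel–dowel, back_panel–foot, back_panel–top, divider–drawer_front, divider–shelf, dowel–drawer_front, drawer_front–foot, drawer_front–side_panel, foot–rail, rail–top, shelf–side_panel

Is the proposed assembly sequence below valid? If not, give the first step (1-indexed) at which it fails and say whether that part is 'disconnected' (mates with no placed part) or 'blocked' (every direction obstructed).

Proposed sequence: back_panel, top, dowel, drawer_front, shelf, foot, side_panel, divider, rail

Invalid at step 5 (disconnected)

1. back_panel@(0, 0, 0) [-y clear] — {back_panel}
2. top@(0, 1, 0) [+y clear] — {back_panel, top}
3. dowel@(0, -1, 0) [+x clear] — {back_panel, dowel, top}
4. drawer_front@(0, -1, 1) [+x clear] — {back_panel, dowel, drawer_front, top}
5. shelf@(1, -2, 1) — no placed neighbour ⇒ disconnected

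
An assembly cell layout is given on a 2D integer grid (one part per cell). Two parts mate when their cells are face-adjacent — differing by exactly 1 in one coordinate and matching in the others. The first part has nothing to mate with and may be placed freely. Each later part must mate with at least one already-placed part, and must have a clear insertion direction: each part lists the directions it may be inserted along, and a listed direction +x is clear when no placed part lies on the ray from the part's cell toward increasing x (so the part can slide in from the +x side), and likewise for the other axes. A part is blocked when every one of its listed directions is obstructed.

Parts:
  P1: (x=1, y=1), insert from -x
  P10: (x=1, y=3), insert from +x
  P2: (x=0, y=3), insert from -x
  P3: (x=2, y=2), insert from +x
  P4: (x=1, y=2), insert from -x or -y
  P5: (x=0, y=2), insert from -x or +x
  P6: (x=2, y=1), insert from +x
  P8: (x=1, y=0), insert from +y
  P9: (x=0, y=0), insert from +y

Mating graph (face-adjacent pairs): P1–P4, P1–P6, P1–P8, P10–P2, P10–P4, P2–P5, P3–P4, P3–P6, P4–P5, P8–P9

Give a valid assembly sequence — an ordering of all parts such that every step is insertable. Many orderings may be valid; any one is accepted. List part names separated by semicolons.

1. P9@(0, 0) [+y clear] — {P9}
2. P8@(1, 0) [+y clear] — {P8, P9}
3. P1@(1, 1) [-x clear] — {P1, P8, P9}
4. P6@(2, 1) [+x clear] — {P1, P6, P8, P9}
5. P4@(1, 2) [-x clear] — {P1, P4, P6, P8, P9}
6. P3@(2, 2) [+x clear] — {P1, P3, P4, P6, P8, P9}
7. P5@(0, 2) [-x clear] — {P1, P3, P4, P5, P6, P8, P9}
8. P10@(1, 3) [+x clear] — {P1, P10, P3, P4, P5, P6, P8, P9}
9. P2@(0, 3) [-x clear] — {P1, P10, P2, P3, P4, P5, P6, P8, P9}

P9; P8; P1; P6; P4; P3; P5; P10; P2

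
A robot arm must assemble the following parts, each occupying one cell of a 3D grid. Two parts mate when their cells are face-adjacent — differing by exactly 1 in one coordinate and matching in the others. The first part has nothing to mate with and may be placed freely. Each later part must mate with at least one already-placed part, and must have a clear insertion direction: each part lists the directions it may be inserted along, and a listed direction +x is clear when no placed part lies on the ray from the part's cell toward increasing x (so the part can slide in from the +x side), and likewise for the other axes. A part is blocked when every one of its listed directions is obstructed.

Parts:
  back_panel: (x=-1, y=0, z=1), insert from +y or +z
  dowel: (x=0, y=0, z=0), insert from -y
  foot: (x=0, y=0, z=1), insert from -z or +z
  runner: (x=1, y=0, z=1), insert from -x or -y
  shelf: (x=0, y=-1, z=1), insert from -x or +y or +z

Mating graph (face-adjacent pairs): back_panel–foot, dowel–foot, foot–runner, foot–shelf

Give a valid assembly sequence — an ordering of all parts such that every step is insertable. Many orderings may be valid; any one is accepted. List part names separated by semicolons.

back_panel; foot; dowel; runner; shelf

1. back_panel@(-1, 0, 1) [+y clear] — {back_panel}
2. foot@(0, 0, 1) [-z clear] — {back_panel, foot}
3. dowel@(0, 0, 0) [-y clear] — {back_panel, dowel, foot}
4. runner@(1, 0, 1) [-y clear] — {back_panel, dowel, foot, runner}
5. shelf@(0, -1, 1) [-x clear] — {back_panel, dowel, foot, runner, shelf}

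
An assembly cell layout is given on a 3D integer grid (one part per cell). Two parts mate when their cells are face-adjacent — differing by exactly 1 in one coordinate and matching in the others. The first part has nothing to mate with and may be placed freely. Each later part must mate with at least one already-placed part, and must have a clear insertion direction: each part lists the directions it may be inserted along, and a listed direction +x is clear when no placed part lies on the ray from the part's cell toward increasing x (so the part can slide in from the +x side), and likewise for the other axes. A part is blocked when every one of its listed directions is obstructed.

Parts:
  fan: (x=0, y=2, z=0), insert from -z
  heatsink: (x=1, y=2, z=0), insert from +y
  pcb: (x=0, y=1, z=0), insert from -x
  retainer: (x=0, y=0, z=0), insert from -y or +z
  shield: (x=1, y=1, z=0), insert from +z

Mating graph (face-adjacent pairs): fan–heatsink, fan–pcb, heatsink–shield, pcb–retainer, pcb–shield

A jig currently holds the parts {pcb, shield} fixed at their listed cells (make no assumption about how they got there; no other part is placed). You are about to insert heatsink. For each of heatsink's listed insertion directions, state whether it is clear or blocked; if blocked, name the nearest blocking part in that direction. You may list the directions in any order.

+y: clear

+y: ray from heatsink(1, 2, 0) has no placed part ⇒ clear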